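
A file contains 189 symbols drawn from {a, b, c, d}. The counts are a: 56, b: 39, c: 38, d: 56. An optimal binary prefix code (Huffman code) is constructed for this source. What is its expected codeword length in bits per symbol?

2 bits/symbol

Probabilities are the counts divided by 189.
Repeatedly combine the two least-probable nodes; the expected code length is the sum of the merged weights.
merge 38/189 + 13/63 → 11/27
merge 8/27 + 8/27 → 16/27
merge 11/27 + 16/27 → 1
L = 11/27 + 16/27 + 1 = 2 bits/symbol.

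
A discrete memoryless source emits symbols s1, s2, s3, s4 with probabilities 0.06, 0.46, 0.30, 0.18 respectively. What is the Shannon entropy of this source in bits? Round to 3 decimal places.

H = −Σ pᵢ log₂ pᵢ.
−0.06·log₂(0.06) = 0.2435
−0.46·log₂(0.46) = 0.5153
−0.30·log₂(0.30) = 0.5211
−0.18·log₂(0.18) = 0.4453
Sum ≈ 1.7253 → 1.725 bits.

1.725 bits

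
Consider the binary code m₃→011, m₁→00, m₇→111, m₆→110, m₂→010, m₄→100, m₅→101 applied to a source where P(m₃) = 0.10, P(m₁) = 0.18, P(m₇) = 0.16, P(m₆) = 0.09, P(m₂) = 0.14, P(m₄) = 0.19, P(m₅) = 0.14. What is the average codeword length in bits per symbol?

L̄ = Σ pᵢ·ℓᵢ = 0.10·3 + 0.18·2 + 0.16·3 + 0.09·3 + 0.14·3 + 0.19·3 + 0.14·3 = 2.82 bits/symbol.

2.82 bits/symbol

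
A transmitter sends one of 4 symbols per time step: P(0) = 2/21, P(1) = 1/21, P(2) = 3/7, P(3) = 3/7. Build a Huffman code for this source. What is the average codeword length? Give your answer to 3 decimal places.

1.714 bits/symbol

Repeatedly combine the two least-probable nodes; the expected code length is the sum of the merged weights.
merge 1/21 + 2/21 → 1/7
merge 1/7 + 3/7 → 4/7
merge 3/7 + 4/7 → 1
L = 1/7 + 4/7 + 1 = 12/7 ≈ 1.714 bits/symbol.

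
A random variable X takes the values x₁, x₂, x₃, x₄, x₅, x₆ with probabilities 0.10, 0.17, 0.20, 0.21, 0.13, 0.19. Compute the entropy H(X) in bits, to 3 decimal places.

2.542 bits

H = −Σ pᵢ log₂ pᵢ.
−0.10·log₂(0.10) = 0.3322
−0.17·log₂(0.17) = 0.4346
−0.20·log₂(0.20) = 0.4644
−0.21·log₂(0.21) = 0.4728
−0.13·log₂(0.13) = 0.3826
−0.19·log₂(0.19) = 0.4552
Sum ≈ 2.5419 → 2.542 bits.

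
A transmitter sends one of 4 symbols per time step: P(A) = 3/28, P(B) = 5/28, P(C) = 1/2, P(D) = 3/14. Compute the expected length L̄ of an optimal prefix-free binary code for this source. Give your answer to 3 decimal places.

Repeatedly combine the two least-probable nodes; the expected code length is the sum of the merged weights.
merge 3/28 + 5/28 → 2/7
merge 3/14 + 2/7 → 1/2
merge 1/2 + 1/2 → 1
L = 2/7 + 1/2 + 1 = 25/14 ≈ 1.786 bits/symbol.

1.786 bits/symbol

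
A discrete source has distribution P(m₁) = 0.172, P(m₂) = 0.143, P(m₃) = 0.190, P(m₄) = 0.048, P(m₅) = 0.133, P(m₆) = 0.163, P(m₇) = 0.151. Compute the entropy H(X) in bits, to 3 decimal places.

H = −Σ pᵢ log₂ pᵢ.
−0.172·log₂(0.172) = 0.4368
−0.143·log₂(0.143) = 0.4012
−0.190·log₂(0.190) = 0.4552
−0.048·log₂(0.048) = 0.2103
−0.133·log₂(0.133) = 0.3871
−0.163·log₂(0.163) = 0.4266
−0.151·log₂(0.151) = 0.4118
Sum ≈ 2.7291 → 2.729 bits.

2.729 bits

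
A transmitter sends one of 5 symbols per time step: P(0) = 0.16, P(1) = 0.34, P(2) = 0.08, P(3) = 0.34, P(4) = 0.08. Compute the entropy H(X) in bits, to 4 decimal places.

2.0644 bits

H = −Σ pᵢ log₂ pᵢ.
−0.16·log₂(0.16) = 0.4230
−0.34·log₂(0.34) = 0.5292
−0.08·log₂(0.08) = 0.2915
−0.34·log₂(0.34) = 0.5292
−0.08·log₂(0.08) = 0.2915
Sum ≈ 2.0644 → 2.0644 bits.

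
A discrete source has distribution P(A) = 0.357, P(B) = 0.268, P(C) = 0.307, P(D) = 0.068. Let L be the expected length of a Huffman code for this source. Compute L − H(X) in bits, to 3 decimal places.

Entropy H = −Σ p log₂ p ≈ 1.8264 bits.
Huffman merges: 17/250+67/250→42/125; 307/1000+42/125→643/1000; 357/1000+643/1000→1. L = 1979/1000 ≈ 1.9790.
L − H = 1.9790 − 1.8264 = 0.153 bits.

0.153 bits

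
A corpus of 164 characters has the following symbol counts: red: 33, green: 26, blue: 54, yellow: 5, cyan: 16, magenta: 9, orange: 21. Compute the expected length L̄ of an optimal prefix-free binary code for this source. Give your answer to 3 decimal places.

Probabilities are the counts divided by 164.
Repeatedly combine the two least-probable nodes; the expected code length is the sum of the merged weights.
merge 5/164 + 9/164 → 7/82
merge 7/82 + 4/41 → 15/82
merge 21/164 + 13/82 → 47/164
merge 15/82 + 33/164 → 63/164
merge 47/164 + 27/82 → 101/164
merge 63/164 + 101/164 → 1
L = 7/82 + 15/82 + 47/164 + 63/164 + 101/164 + 1 = 419/164 ≈ 2.555 bits/symbol.

2.555 bits/symbol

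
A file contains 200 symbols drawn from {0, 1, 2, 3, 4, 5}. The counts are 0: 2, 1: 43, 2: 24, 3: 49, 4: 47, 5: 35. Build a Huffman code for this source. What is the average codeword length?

2.435 bits/symbol

Probabilities are the counts divided by 200.
Repeatedly combine the two least-probable nodes; the expected code length is the sum of the merged weights.
merge 1/100 + 3/25 → 13/100
merge 13/100 + 7/40 → 61/200
merge 43/200 + 47/200 → 9/20
merge 49/200 + 61/200 → 11/20
merge 9/20 + 11/20 → 1
L = 13/100 + 61/200 + 9/20 + 11/20 + 1 = 487/200 = 2.435 bits/symbol.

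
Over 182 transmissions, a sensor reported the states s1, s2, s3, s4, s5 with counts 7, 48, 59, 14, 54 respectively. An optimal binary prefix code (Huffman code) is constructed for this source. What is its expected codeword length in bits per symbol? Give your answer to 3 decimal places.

Probabilities are the counts divided by 182.
Repeatedly combine the two least-probable nodes; the expected code length is the sum of the merged weights.
merge 1/26 + 1/13 → 3/26
merge 3/26 + 24/91 → 69/182
merge 27/91 + 59/182 → 113/182
merge 69/182 + 113/182 → 1
L = 3/26 + 69/182 + 113/182 + 1 = 55/26 ≈ 2.115 bits/symbol.

2.115 bits/symbol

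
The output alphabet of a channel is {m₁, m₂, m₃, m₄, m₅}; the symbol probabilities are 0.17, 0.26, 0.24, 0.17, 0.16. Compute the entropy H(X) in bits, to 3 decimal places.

H = −Σ pᵢ log₂ pᵢ.
−0.17·log₂(0.17) = 0.4346
−0.26·log₂(0.26) = 0.5053
−0.24·log₂(0.24) = 0.4941
−0.17·log₂(0.17) = 0.4346
−0.16·log₂(0.16) = 0.4230
Sum ≈ 2.2916 → 2.292 bits.

2.292 bits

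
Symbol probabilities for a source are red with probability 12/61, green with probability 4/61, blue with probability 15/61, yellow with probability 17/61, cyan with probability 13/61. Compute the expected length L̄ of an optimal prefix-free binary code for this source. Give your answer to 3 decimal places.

Repeatedly combine the two least-probable nodes; the expected code length is the sum of the merged weights.
merge 4/61 + 12/61 → 16/61
merge 13/61 + 15/61 → 28/61
merge 16/61 + 17/61 → 33/61
merge 28/61 + 33/61 → 1
L = 16/61 + 28/61 + 33/61 + 1 = 138/61 ≈ 2.262 bits/symbol.

2.262 bits/symbol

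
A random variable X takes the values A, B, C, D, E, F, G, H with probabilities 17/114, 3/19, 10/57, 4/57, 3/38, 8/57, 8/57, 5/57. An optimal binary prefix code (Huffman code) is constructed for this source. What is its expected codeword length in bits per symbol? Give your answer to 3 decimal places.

Repeatedly combine the two least-probable nodes; the expected code length is the sum of the merged weights.
merge 4/57 + 3/38 → 17/114
merge 5/57 + 8/57 → 13/57
merge 8/57 + 17/114 → 11/38
merge 17/114 + 3/19 → 35/114
merge 10/57 + 13/57 → 23/57
merge 11/38 + 35/114 → 34/57
merge 23/57 + 34/57 → 1
L = 17/114 + 13/57 + 11/38 + 35/114 + 23/57 + 34/57 + 1 = 113/38 ≈ 2.974 bits/symbol.

2.974 bits/symbol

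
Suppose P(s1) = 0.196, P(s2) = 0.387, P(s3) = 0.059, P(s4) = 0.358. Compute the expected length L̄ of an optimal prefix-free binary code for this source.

1.868 bits/symbol

Repeatedly combine the two least-probable nodes; the expected code length is the sum of the merged weights.
merge 59/1000 + 49/250 → 51/200
merge 51/200 + 179/500 → 613/1000
merge 387/1000 + 613/1000 → 1
L = 51/200 + 613/1000 + 1 = 467/250 = 1.868 bits/symbol.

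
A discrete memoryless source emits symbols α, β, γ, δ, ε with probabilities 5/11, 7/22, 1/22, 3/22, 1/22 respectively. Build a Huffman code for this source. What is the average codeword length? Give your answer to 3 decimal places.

Repeatedly combine the two least-probable nodes; the expected code length is the sum of the merged weights.
merge 1/22 + 1/22 → 1/11
merge 1/11 + 3/22 → 5/22
merge 5/22 + 7/22 → 6/11
merge 5/11 + 6/11 → 1
L = 1/11 + 5/22 + 6/11 + 1 = 41/22 ≈ 1.864 bits/symbol.

1.864 bits/symbol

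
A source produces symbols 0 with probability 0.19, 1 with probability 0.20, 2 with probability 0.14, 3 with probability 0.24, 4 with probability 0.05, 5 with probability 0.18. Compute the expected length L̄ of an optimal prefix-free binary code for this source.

Repeatedly combine the two least-probable nodes; the expected code length is the sum of the merged weights.
merge 1/20 + 7/50 → 19/100
merge 9/50 + 19/100 → 37/100
merge 19/100 + 1/5 → 39/100
merge 6/25 + 37/100 → 61/100
merge 39/100 + 61/100 → 1
L = 19/100 + 37/100 + 39/100 + 61/100 + 1 = 64/25 = 2.56 bits/symbol.

2.56 bits/symbol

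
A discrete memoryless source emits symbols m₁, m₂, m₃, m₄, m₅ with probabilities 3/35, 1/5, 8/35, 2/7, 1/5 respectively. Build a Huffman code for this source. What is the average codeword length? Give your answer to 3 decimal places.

2.286 bits/symbol

Repeatedly combine the two least-probable nodes; the expected code length is the sum of the merged weights.
merge 3/35 + 1/5 → 2/7
merge 1/5 + 8/35 → 3/7
merge 2/7 + 2/7 → 4/7
merge 3/7 + 4/7 → 1
L = 2/7 + 3/7 + 4/7 + 1 = 16/7 ≈ 2.286 bits/symbol.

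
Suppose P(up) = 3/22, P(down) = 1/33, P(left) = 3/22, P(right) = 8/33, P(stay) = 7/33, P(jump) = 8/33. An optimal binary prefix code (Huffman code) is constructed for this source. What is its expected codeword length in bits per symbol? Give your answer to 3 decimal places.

Repeatedly combine the two least-probable nodes; the expected code length is the sum of the merged weights.
merge 1/33 + 3/22 → 1/6
merge 3/22 + 1/6 → 10/33
merge 7/33 + 8/33 → 5/11
merge 8/33 + 10/33 → 6/11
merge 5/11 + 6/11 → 1
L = 1/6 + 10/33 + 5/11 + 6/11 + 1 = 163/66 ≈ 2.470 bits/symbol.

2.470 bits/symbol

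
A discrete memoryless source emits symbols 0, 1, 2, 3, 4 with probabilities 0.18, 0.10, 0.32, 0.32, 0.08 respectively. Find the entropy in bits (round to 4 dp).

2.1211 bits

H = −Σ pᵢ log₂ pᵢ.
−0.18·log₂(0.18) = 0.4453
−0.10·log₂(0.10) = 0.3322
−0.32·log₂(0.32) = 0.5260
−0.32·log₂(0.32) = 0.5260
−0.08·log₂(0.08) = 0.2915
Sum ≈ 2.1211 → 2.1211 bits.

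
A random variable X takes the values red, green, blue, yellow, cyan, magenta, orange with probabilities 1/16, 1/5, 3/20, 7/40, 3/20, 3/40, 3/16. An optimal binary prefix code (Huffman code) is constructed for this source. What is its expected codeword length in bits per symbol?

Repeatedly combine the two least-probable nodes; the expected code length is the sum of the merged weights.
merge 1/16 + 3/40 → 11/80
merge 11/80 + 3/20 → 23/80
merge 3/20 + 7/40 → 13/40
merge 3/16 + 1/5 → 31/80
merge 23/80 + 13/40 → 49/80
merge 31/80 + 49/80 → 1
L = 11/80 + 23/80 + 13/40 + 31/80 + 49/80 + 1 = 11/4 = 2.75 bits/symbol.

2.75 bits/symbol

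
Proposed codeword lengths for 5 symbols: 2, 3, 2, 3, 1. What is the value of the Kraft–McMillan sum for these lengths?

1.25

With common denominator 2^3 = 8: Σ 2^(−ℓᵢ) = 2/8 + 1/8 + 2/8 + 1/8 + 4/8 = 10/8 = 1.25.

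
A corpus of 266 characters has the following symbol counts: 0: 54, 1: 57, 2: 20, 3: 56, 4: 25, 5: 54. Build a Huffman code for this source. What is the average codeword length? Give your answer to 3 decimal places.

Probabilities are the counts divided by 266.
Repeatedly combine the two least-probable nodes; the expected code length is the sum of the merged weights.
merge 10/133 + 25/266 → 45/266
merge 45/266 + 27/133 → 99/266
merge 27/133 + 4/19 → 55/133
merge 3/14 + 99/266 → 78/133
merge 55/133 + 78/133 → 1
L = 45/266 + 99/266 + 55/133 + 78/133 + 1 = 338/133 ≈ 2.541 bits/symbol.

2.541 bits/symbol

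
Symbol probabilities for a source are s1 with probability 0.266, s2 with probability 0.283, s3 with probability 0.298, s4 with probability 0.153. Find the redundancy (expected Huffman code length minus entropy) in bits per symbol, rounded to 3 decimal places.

0.042 bits

Entropy H = −Σ p log₂ p ≈ 1.9584 bits.
Huffman merges: 153/1000+133/500→419/1000; 283/1000+149/500→581/1000; 419/1000+581/1000→1. L = 2 ≈ 2.0000.
L − H = 2.0000 − 1.9584 = 0.042 bits.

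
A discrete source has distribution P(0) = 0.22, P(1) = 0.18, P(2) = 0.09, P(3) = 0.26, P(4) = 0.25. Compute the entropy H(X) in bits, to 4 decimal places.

H = −Σ pᵢ log₂ pᵢ.
−0.22·log₂(0.22) = 0.4806
−0.18·log₂(0.18) = 0.4453
−0.09·log₂(0.09) = 0.3127
−0.26·log₂(0.26) = 0.5053
−0.25·log₂(0.25) = 0.5000
Sum ≈ 2.2438 → 2.2438 bits.

2.2438 bits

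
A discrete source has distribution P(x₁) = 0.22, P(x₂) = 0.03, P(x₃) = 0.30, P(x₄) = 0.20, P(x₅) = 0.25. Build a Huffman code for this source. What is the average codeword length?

Repeatedly combine the two least-probable nodes; the expected code length is the sum of the merged weights.
merge 3/100 + 1/5 → 23/100
merge 11/50 + 23/100 → 9/20
merge 1/4 + 3/10 → 11/20
merge 9/20 + 11/20 → 1
L = 23/100 + 9/20 + 11/20 + 1 = 223/100 = 2.23 bits/symbol.

2.23 bits/symbol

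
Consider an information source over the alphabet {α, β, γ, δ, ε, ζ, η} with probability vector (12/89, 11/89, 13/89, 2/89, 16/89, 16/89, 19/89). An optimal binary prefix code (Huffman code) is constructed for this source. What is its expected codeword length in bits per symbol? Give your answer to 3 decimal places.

2.753 bits/symbol

Repeatedly combine the two least-probable nodes; the expected code length is the sum of the merged weights.
merge 2/89 + 11/89 → 13/89
merge 12/89 + 13/89 → 25/89
merge 13/89 + 16/89 → 29/89
merge 16/89 + 19/89 → 35/89
merge 25/89 + 29/89 → 54/89
merge 35/89 + 54/89 → 1
L = 13/89 + 25/89 + 29/89 + 35/89 + 54/89 + 1 = 245/89 ≈ 2.753 bits/symbol.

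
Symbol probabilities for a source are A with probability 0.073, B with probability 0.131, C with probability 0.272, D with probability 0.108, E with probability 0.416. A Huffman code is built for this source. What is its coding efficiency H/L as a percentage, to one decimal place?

Entropy H = −Σ p log₂ p ≈ 2.0438 bits.
Huffman merges: 73/1000+27/250→181/1000; 131/1000+181/1000→39/125; 34/125+39/125→73/125; 52/125+73/125→1. L = 2077/1000 ≈ 2.0770.
Efficiency = H/L = 2.0438/2.0770 = 98.4%.

98.4%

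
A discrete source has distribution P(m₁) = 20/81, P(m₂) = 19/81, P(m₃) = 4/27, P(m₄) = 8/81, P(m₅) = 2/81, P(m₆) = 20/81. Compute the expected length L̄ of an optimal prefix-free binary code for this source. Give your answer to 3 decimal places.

Repeatedly combine the two least-probable nodes; the expected code length is the sum of the merged weights.
merge 2/81 + 8/81 → 10/81
merge 10/81 + 4/27 → 22/81
merge 19/81 + 20/81 → 13/27
merge 20/81 + 22/81 → 14/27
merge 13/27 + 14/27 → 1
L = 10/81 + 22/81 + 13/27 + 14/27 + 1 = 194/81 ≈ 2.395 bits/symbol.

2.395 bits/symbol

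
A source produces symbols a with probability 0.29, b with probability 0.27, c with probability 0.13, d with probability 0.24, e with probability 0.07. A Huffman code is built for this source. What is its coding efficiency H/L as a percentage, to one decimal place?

98.8%

Entropy H = −Σ p log₂ p ≈ 2.1733 bits.
Huffman merges: 7/100+13/100→1/5; 1/5+6/25→11/25; 27/100+29/100→14/25; 11/25+14/25→1. L = 11/5 ≈ 2.2000.
Efficiency = H/L = 2.1733/2.2000 = 98.8%.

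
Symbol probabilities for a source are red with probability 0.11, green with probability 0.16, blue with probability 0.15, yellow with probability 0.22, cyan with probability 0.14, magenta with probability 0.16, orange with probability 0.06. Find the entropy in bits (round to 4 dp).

2.7281 bits

H = −Σ pᵢ log₂ pᵢ.
−0.11·log₂(0.11) = 0.3503
−0.16·log₂(0.16) = 0.4230
−0.15·log₂(0.15) = 0.4105
−0.22·log₂(0.22) = 0.4806
−0.14·log₂(0.14) = 0.3971
−0.16·log₂(0.16) = 0.4230
−0.06·log₂(0.06) = 0.2435
Sum ≈ 2.7281 → 2.7281 bits.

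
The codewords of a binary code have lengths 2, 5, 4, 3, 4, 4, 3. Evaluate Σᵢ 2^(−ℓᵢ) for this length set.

0.71875

With common denominator 2^5 = 32: Σ 2^(−ℓᵢ) = 8/32 + 1/32 + 2/32 + 4/32 + 2/32 + 2/32 + 4/32 = 23/32 = 0.71875.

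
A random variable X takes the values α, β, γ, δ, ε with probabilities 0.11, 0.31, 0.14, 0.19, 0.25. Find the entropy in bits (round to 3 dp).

2.226 bits

H = −Σ pᵢ log₂ pᵢ.
−0.11·log₂(0.11) = 0.3503
−0.31·log₂(0.31) = 0.5238
−0.14·log₂(0.14) = 0.3971
−0.19·log₂(0.19) = 0.4552
−0.25·log₂(0.25) = 0.5000
Sum ≈ 2.2264 → 2.226 bits.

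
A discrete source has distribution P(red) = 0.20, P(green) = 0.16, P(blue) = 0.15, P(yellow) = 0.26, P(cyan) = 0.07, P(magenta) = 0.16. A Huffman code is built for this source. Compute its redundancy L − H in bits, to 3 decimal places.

Entropy H = −Σ p log₂ p ≈ 2.4948 bits.
Huffman merges: 7/100+3/20→11/50; 4/25+4/25→8/25; 1/5+11/50→21/50; 13/50+8/25→29/50; 21/50+29/50→1. L = 127/50 ≈ 2.5400.
L − H = 2.5400 − 2.4948 = 0.045 bits.

0.045 bits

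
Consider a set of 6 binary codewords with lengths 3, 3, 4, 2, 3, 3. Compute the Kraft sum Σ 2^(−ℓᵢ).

0.8125

With common denominator 2^4 = 16: Σ 2^(−ℓᵢ) = 2/16 + 2/16 + 1/16 + 4/16 + 2/16 + 2/16 = 13/16 = 0.8125.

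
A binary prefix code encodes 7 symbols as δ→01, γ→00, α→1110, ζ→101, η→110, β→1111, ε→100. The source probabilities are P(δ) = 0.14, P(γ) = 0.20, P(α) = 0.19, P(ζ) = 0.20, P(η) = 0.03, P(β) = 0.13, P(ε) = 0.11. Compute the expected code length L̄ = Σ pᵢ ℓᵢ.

L̄ = Σ pᵢ·ℓᵢ = 0.14·2 + 0.20·2 + 0.19·4 + 0.20·3 + 0.03·3 + 0.13·4 + 0.11·3 = 2.98 bits/symbol.

2.98 bits/symbol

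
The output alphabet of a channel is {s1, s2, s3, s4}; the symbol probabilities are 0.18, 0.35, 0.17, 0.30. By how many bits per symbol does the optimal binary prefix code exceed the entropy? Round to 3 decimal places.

Entropy H = −Σ p log₂ p ≈ 1.9311 bits.
Huffman merges: 17/100+9/50→7/20; 3/10+7/20→13/20; 7/20+13/20→1. L = 2 ≈ 2.0000.
L − H = 2.0000 − 1.9311 = 0.069 bits.

0.069 bits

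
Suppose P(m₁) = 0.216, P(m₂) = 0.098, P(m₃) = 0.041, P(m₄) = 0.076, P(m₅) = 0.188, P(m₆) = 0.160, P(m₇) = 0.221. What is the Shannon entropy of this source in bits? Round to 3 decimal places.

2.635 bits

H = −Σ pᵢ log₂ pᵢ.
−0.216·log₂(0.216) = 0.4776
−0.098·log₂(0.098) = 0.3284
−0.041·log₂(0.041) = 0.1889
−0.076·log₂(0.076) = 0.2826
−0.188·log₂(0.188) = 0.4533
−0.160·log₂(0.160) = 0.4230
−0.221·log₂(0.221) = 0.4813
Sum ≈ 2.6351 → 2.635 bits.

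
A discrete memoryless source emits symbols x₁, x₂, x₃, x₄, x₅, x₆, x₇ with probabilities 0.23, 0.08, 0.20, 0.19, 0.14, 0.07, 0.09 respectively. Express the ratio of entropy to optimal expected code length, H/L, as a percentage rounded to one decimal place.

98.4%

Entropy H = −Σ p log₂ p ≈ 2.6771 bits.
Huffman merges: 7/100+2/25→3/20; 9/100+7/50→23/100; 3/20+19/100→17/50; 1/5+23/100→43/100; 23/100+17/50→57/100; 43/100+57/100→1. L = 68/25 ≈ 2.7200.
Efficiency = H/L = 2.6771/2.7200 = 98.4%.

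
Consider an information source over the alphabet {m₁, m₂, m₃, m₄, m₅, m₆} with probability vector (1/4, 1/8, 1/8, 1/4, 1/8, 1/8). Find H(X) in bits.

Each probability is a power of 1/2, so log₂(1/p) is an integer.
H = Σ p·log₂(1/p) = 1/4·2 + 1/8·3 + 1/8·3 + 1/4·2 + 1/8·3 + 1/8·3 = 2.5 bits.

2.5 bits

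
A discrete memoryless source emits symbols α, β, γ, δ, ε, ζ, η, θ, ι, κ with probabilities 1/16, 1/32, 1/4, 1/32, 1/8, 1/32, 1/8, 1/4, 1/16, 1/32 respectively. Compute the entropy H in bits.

2.875 bits

Each probability is a power of 1/2, so log₂(1/p) is an integer.
H = Σ p·log₂(1/p) = 1/16·4 + 1/32·5 + 1/4·2 + 1/32·5 + 1/8·3 + 1/32·5 + 1/8·3 + 1/4·2 + 1/16·4 + 1/32·5 = 2.875 bits.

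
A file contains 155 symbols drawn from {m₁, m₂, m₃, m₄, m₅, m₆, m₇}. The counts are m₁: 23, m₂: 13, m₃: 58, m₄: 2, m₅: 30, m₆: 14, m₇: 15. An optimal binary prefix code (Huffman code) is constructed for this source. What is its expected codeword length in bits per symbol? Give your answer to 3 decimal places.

Probabilities are the counts divided by 155.
Repeatedly combine the two least-probable nodes; the expected code length is the sum of the merged weights.
merge 2/155 + 13/155 → 3/31
merge 14/155 + 3/31 → 29/155
merge 3/31 + 23/155 → 38/155
merge 29/155 + 6/31 → 59/155
merge 38/155 + 58/155 → 96/155
merge 59/155 + 96/155 → 1
L = 3/31 + 29/155 + 38/155 + 59/155 + 96/155 + 1 = 392/155 ≈ 2.529 bits/symbol.

2.529 bits/symbol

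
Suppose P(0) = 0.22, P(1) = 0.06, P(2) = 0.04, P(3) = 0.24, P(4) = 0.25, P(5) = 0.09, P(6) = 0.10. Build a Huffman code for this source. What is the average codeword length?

Repeatedly combine the two least-probable nodes; the expected code length is the sum of the merged weights.
merge 1/25 + 3/50 → 1/10
merge 9/100 + 1/10 → 19/100
merge 1/10 + 19/100 → 29/100
merge 11/50 + 6/25 → 23/50
merge 1/4 + 29/100 → 27/50
merge 23/50 + 27/50 → 1
L = 1/10 + 19/100 + 29/100 + 23/50 + 27/50 + 1 = 129/50 = 2.58 bits/symbol.

2.58 bits/symbol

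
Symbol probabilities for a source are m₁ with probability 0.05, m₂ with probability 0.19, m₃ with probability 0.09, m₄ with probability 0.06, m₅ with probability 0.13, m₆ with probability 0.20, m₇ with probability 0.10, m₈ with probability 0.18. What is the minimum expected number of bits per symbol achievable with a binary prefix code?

2.91 bits/symbol

Repeatedly combine the two least-probable nodes; the expected code length is the sum of the merged weights.
merge 1/20 + 3/50 → 11/100
merge 9/100 + 1/10 → 19/100
merge 11/100 + 13/100 → 6/25
merge 9/50 + 19/100 → 37/100
merge 19/100 + 1/5 → 39/100
merge 6/25 + 37/100 → 61/100
merge 39/100 + 61/100 → 1
L = 11/100 + 19/100 + 6/25 + 37/100 + 39/100 + 61/100 + 1 = 291/100 = 2.91 bits/symbol.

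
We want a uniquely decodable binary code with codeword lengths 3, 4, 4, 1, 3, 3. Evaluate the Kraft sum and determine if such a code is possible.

With common denominator 2^4 = 16: Σ 2^(−ℓᵢ) = 2/16 + 1/16 + 1/16 + 8/16 + 2/16 + 2/16 = 16/16 = 1.
Kraft's inequality requires Σ ≤ 1; here Σ = 1 ≤ 1, so such a prefix code exists.

1; yes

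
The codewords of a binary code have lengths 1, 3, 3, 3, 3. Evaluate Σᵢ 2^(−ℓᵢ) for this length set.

With common denominator 2^3 = 8: Σ 2^(−ℓᵢ) = 4/8 + 1/8 + 1/8 + 1/8 + 1/8 = 8/8 = 1.

1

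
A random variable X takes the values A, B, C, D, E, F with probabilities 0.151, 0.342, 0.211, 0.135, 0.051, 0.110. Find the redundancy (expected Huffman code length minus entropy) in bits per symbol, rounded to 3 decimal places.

0.073 bits

Entropy H = −Σ p log₂ p ≈ 2.3741 bits.
Huffman merges: 51/1000+11/100→161/1000; 27/200+151/1000→143/500; 161/1000+211/1000→93/250; 143/500+171/500→157/250; 93/250+157/250→1. L = 2447/1000 ≈ 2.4470.
L − H = 2.4470 − 2.3741 = 0.073 bits.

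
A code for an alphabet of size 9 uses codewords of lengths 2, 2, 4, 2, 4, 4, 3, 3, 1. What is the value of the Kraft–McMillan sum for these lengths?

1.6875

With common denominator 2^4 = 16: Σ 2^(−ℓᵢ) = 4/16 + 4/16 + 1/16 + 4/16 + 1/16 + 1/16 + 2/16 + 2/16 + 8/16 = 27/16 = 1.6875.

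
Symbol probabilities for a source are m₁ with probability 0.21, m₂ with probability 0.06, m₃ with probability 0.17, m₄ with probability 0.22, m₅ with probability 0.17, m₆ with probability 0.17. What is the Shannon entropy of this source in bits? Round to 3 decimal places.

H = −Σ pᵢ log₂ pᵢ.
−0.21·log₂(0.21) = 0.4728
−0.06·log₂(0.06) = 0.2435
−0.17·log₂(0.17) = 0.4346
−0.22·log₂(0.22) = 0.4806
−0.17·log₂(0.17) = 0.4346
−0.17·log₂(0.17) = 0.4346
Sum ≈ 2.5007 → 2.501 bits.

2.501 bits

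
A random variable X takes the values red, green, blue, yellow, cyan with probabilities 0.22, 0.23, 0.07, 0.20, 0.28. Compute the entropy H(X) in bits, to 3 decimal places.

H = −Σ pᵢ log₂ pᵢ.
−0.22·log₂(0.22) = 0.4806
−0.23·log₂(0.23) = 0.4877
−0.07·log₂(0.07) = 0.2686
−0.20·log₂(0.20) = 0.4644
−0.28·log₂(0.28) = 0.5142
Sum ≈ 2.2154 → 2.215 bits.

2.215 bits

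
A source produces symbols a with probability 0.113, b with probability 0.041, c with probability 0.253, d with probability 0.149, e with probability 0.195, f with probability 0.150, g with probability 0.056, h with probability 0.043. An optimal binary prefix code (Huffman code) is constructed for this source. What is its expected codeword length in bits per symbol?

Repeatedly combine the two least-probable nodes; the expected code length is the sum of the merged weights.
merge 41/1000 + 43/1000 → 21/250
merge 7/125 + 21/250 → 7/50
merge 113/1000 + 7/50 → 253/1000
merge 149/1000 + 3/20 → 299/1000
merge 39/200 + 253/1000 → 56/125
merge 253/1000 + 299/1000 → 69/125
merge 56/125 + 69/125 → 1
L = 21/250 + 7/50 + 253/1000 + 299/1000 + 56/125 + 69/125 + 1 = 347/125 = 2.776 bits/symbol.

2.776 bits/symbol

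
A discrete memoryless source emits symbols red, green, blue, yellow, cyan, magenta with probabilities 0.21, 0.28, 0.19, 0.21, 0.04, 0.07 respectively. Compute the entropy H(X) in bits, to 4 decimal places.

2.3694 bits

H = −Σ pᵢ log₂ pᵢ.
−0.21·log₂(0.21) = 0.4728
−0.28·log₂(0.28) = 0.5142
−0.19·log₂(0.19) = 0.4552
−0.21·log₂(0.21) = 0.4728
−0.04·log₂(0.04) = 0.1858
−0.07·log₂(0.07) = 0.2686
Sum ≈ 2.3694 → 2.3694 bits.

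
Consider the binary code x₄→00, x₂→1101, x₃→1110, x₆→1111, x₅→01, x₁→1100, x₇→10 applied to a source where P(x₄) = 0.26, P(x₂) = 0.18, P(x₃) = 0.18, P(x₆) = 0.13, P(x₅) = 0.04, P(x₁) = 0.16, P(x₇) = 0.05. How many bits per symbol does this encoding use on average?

L̄ = Σ pᵢ·ℓᵢ = 0.26·2 + 0.18·4 + 0.18·4 + 0.13·4 + 0.04·2 + 0.16·4 + 0.05·2 = 3.3 bits/symbol.

3.3 bits/symbol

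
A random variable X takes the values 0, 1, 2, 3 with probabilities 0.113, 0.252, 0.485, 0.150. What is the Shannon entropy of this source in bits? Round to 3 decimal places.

1.773 bits

H = −Σ pᵢ log₂ pᵢ.
−0.113·log₂(0.113) = 0.3555
−0.252·log₂(0.252) = 0.5011
−0.485·log₂(0.485) = 0.5063
−0.150·log₂(0.150) = 0.4105
Sum ≈ 1.7734 → 1.773 bits.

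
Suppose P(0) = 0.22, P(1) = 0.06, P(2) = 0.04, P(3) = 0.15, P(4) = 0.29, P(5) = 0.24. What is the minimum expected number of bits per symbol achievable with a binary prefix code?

Repeatedly combine the two least-probable nodes; the expected code length is the sum of the merged weights.
merge 1/25 + 3/50 → 1/10
merge 1/10 + 3/20 → 1/4
merge 11/50 + 6/25 → 23/50
merge 1/4 + 29/100 → 27/50
merge 23/50 + 27/50 → 1
L = 1/10 + 1/4 + 23/50 + 27/50 + 1 = 47/20 = 2.35 bits/symbol.

2.35 bits/symbol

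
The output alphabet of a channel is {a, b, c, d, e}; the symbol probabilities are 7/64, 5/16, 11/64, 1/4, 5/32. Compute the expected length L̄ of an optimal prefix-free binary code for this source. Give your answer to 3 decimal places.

Repeatedly combine the two least-probable nodes; the expected code length is the sum of the merged weights.
merge 7/64 + 5/32 → 17/64
merge 11/64 + 1/4 → 27/64
merge 17/64 + 5/16 → 37/64
merge 27/64 + 37/64 → 1
L = 17/64 + 27/64 + 37/64 + 1 = 145/64 ≈ 2.266 bits/symbol.

2.266 bits/symbol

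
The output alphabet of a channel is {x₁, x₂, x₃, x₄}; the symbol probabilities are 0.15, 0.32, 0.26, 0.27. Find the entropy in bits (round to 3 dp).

1.952 bits

H = −Σ pᵢ log₂ pᵢ.
−0.15·log₂(0.15) = 0.4105
−0.32·log₂(0.32) = 0.5260
−0.26·log₂(0.26) = 0.5053
−0.27·log₂(0.27) = 0.5100
Sum ≈ 1.9519 → 1.952 bits.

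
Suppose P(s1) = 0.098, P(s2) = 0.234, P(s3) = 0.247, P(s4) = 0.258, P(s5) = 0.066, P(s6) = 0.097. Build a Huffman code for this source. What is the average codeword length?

Repeatedly combine the two least-probable nodes; the expected code length is the sum of the merged weights.
merge 33/500 + 97/1000 → 163/1000
merge 49/500 + 163/1000 → 261/1000
merge 117/500 + 247/1000 → 481/1000
merge 129/500 + 261/1000 → 519/1000
merge 481/1000 + 519/1000 → 1
L = 163/1000 + 261/1000 + 481/1000 + 519/1000 + 1 = 303/125 = 2.424 bits/symbol.

2.424 bits/symbol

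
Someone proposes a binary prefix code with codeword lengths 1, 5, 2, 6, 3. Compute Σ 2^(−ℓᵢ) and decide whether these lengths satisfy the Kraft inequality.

0.921875; yes

With common denominator 2^6 = 64: Σ 2^(−ℓᵢ) = 32/64 + 2/64 + 16/64 + 1/64 + 8/64 = 59/64 = 0.921875.
Kraft's inequality requires Σ ≤ 1; here Σ = 0.921875 ≤ 1, so such a prefix code exists.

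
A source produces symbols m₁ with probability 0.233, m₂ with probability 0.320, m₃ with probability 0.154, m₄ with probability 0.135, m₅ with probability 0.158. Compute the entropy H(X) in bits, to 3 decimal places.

H = −Σ pᵢ log₂ pᵢ.
−0.233·log₂(0.233) = 0.4897
−0.320·log₂(0.320) = 0.5260
−0.154·log₂(0.154) = 0.4156
−0.135·log₂(0.135) = 0.3900
−0.158·log₂(0.158) = 0.4206
Sum ≈ 2.2420 → 2.242 bits.

2.242 bits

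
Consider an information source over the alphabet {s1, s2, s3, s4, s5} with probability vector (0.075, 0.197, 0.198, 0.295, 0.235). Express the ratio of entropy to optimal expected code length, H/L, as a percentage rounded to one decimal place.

97.5%

Entropy H = −Σ p log₂ p ≈ 2.2151 bits.
Huffman merges: 3/40+197/1000→34/125; 99/500+47/200→433/1000; 34/125+59/200→567/1000; 433/1000+567/1000→1. L = 284/125 ≈ 2.2720.
Efficiency = H/L = 2.2151/2.2720 = 97.5%.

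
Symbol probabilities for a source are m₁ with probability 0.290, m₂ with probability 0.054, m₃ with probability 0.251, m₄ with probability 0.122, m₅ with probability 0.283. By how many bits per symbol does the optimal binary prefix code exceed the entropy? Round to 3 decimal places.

0.044 bits

Entropy H = −Σ p log₂ p ≈ 2.1315 bits.
Huffman merges: 27/500+61/500→22/125; 22/125+251/1000→427/1000; 283/1000+29/100→573/1000; 427/1000+573/1000→1. L = 272/125 ≈ 2.1760.
L − H = 2.1760 − 2.1315 = 0.044 bits.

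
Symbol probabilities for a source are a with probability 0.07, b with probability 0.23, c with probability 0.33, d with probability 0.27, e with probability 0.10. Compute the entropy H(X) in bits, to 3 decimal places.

2.126 bits

H = −Σ pᵢ log₂ pᵢ.
−0.07·log₂(0.07) = 0.2686
−0.23·log₂(0.23) = 0.4877
−0.33·log₂(0.33) = 0.5278
−0.27·log₂(0.27) = 0.5100
−0.10·log₂(0.10) = 0.3322
Sum ≈ 2.1263 → 2.126 bits.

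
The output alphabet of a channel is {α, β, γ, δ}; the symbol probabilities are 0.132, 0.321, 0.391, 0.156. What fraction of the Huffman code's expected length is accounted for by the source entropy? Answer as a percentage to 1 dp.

Entropy H = −Σ p log₂ p ≈ 1.8597 bits.
Huffman merges: 33/250+39/250→36/125; 36/125+321/1000→609/1000; 391/1000+609/1000→1. L = 1897/1000 ≈ 1.8970.
Efficiency = H/L = 1.8597/1.8970 = 98.0%.

98.0%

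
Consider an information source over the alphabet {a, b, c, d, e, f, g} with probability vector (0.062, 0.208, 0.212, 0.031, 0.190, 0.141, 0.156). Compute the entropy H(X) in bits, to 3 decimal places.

H = −Σ pᵢ log₂ pᵢ.
−0.062·log₂(0.062) = 0.2487
−0.208·log₂(0.208) = 0.4712
−0.212·log₂(0.212) = 0.4744
−0.031·log₂(0.031) = 0.1554
−0.190·log₂(0.190) = 0.4552
−0.141·log₂(0.141) = 0.3985
−0.156·log₂(0.156) = 0.4181
Sum ≈ 2.6216 → 2.622 bits.

2.622 bits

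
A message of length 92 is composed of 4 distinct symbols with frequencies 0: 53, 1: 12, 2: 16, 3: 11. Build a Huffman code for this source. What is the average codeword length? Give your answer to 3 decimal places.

Probabilities are the counts divided by 92.
Repeatedly combine the two least-probable nodes; the expected code length is the sum of the merged weights.
merge 11/92 + 3/23 → 1/4
merge 4/23 + 1/4 → 39/92
merge 39/92 + 53/92 → 1
L = 1/4 + 39/92 + 1 = 77/46 ≈ 1.674 bits/symbol.

1.674 bits/symbol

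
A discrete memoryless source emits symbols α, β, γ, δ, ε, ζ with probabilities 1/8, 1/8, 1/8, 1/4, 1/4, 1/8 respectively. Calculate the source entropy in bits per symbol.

2.5 bits

Each probability is a power of 1/2, so log₂(1/p) is an integer.
H = Σ p·log₂(1/p) = 1/8·3 + 1/8·3 + 1/8·3 + 1/4·2 + 1/4·2 + 1/8·3 = 2.5 bits.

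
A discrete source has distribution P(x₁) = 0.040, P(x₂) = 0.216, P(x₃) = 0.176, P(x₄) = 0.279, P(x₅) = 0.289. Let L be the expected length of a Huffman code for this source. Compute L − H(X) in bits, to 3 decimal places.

0.080 bits

Entropy H = −Σ p log₂ p ≈ 2.1358 bits.
Huffman merges: 1/25+22/125→27/125; 27/125+27/125→54/125; 279/1000+289/1000→71/125; 54/125+71/125→1. L = 277/125 ≈ 2.2160.
L − H = 2.2160 − 2.1358 = 0.080 bits.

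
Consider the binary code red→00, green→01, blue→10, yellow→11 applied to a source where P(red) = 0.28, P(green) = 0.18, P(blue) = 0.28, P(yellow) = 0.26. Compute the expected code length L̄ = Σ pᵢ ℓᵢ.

2 bits/symbol

L̄ = Σ pᵢ·ℓᵢ = 0.28·2 + 0.18·2 + 0.28·2 + 0.26·2 = 2 bits/symbol.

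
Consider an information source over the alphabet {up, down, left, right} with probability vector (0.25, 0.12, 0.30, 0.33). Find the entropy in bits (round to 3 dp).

1.916 bits

H = −Σ pᵢ log₂ pᵢ.
−0.25·log₂(0.25) = 0.5000
−0.12·log₂(0.12) = 0.3671
−0.30·log₂(0.30) = 0.5211
−0.33·log₂(0.33) = 0.5278
Sum ≈ 1.9160 → 1.916 bits.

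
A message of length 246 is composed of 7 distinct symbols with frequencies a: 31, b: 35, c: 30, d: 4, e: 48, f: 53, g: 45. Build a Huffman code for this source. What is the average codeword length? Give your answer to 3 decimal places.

Probabilities are the counts divided by 246.
Repeatedly combine the two least-probable nodes; the expected code length is the sum of the merged weights.
merge 2/123 + 5/41 → 17/123
merge 31/246 + 17/123 → 65/246
merge 35/246 + 15/82 → 40/123
merge 8/41 + 53/246 → 101/246
merge 65/246 + 40/123 → 145/246
merge 101/246 + 145/246 → 1
L = 17/123 + 65/246 + 40/123 + 101/246 + 145/246 + 1 = 671/246 ≈ 2.728 bits/symbol.

2.728 bits/symbol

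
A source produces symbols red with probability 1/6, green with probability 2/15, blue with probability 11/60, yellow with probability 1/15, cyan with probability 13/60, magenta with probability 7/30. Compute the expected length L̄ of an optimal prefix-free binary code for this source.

2.55 bits/symbol

Repeatedly combine the two least-probable nodes; the expected code length is the sum of the merged weights.
merge 1/15 + 2/15 → 1/5
merge 1/6 + 11/60 → 7/20
merge 1/5 + 13/60 → 5/12
merge 7/30 + 7/20 → 7/12
merge 5/12 + 7/12 → 1
L = 1/5 + 7/20 + 5/12 + 7/12 + 1 = 51/20 = 2.55 bits/symbol.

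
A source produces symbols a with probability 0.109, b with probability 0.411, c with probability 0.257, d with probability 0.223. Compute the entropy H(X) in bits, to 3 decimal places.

1.862 bits

H = −Σ pᵢ log₂ pᵢ.
−0.109·log₂(0.109) = 0.3485
−0.411·log₂(0.411) = 0.5272
−0.257·log₂(0.257) = 0.5038
−0.223·log₂(0.223) = 0.4828
Sum ≈ 1.8623 → 1.862 bits.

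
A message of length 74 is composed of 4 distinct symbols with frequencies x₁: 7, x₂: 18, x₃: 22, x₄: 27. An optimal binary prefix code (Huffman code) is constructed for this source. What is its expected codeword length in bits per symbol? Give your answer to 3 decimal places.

1.973 bits/symbol

Probabilities are the counts divided by 74.
Repeatedly combine the two least-probable nodes; the expected code length is the sum of the merged weights.
merge 7/74 + 9/37 → 25/74
merge 11/37 + 25/74 → 47/74
merge 27/74 + 47/74 → 1
L = 25/74 + 47/74 + 1 = 73/37 ≈ 1.973 bits/symbol.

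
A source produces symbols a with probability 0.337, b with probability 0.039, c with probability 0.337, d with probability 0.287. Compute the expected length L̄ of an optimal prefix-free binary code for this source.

1.989 bits/symbol

Repeatedly combine the two least-probable nodes; the expected code length is the sum of the merged weights.
merge 39/1000 + 287/1000 → 163/500
merge 163/500 + 337/1000 → 663/1000
merge 337/1000 + 663/1000 → 1
L = 163/500 + 663/1000 + 1 = 1989/1000 = 1.989 bits/symbol.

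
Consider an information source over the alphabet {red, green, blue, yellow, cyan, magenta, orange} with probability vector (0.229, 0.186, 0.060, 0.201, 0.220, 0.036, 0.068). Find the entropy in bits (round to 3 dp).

H = −Σ pᵢ log₂ pᵢ.
−0.229·log₂(0.229) = 0.4870
−0.186·log₂(0.186) = 0.4514
−0.060·log₂(0.060) = 0.2435
−0.201·log₂(0.201) = 0.4653
−0.220·log₂(0.220) = 0.4806
−0.036·log₂(0.036) = 0.1727
−0.068·log₂(0.068) = 0.2637
Sum ≈ 2.5641 → 2.564 bits.

2.564 bits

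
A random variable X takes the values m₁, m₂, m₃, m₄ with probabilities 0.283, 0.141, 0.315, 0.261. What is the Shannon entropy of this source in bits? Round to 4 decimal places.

H = −Σ pᵢ log₂ pᵢ.
−0.283·log₂(0.283) = 0.5154
−0.141·log₂(0.141) = 0.3985
−0.315·log₂(0.315) = 0.5250
−0.261·log₂(0.261) = 0.5058
Sum ≈ 1.9446 → 1.9446 bits.

1.9446 bits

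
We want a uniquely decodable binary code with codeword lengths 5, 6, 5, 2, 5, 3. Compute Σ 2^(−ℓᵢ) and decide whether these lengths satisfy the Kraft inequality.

With common denominator 2^6 = 64: Σ 2^(−ℓᵢ) = 2/64 + 1/64 + 2/64 + 16/64 + 2/64 + 8/64 = 31/64 = 0.484375.
Kraft's inequality requires Σ ≤ 1; here Σ = 0.484375 ≤ 1, so such a prefix code exists.

0.484375; yes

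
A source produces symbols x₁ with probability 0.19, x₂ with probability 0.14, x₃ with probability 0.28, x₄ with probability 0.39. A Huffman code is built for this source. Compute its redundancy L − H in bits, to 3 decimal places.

Entropy H = −Σ p log₂ p ≈ 1.8964 bits.
Huffman merges: 7/50+19/100→33/100; 7/25+33/100→61/100; 39/100+61/100→1. L = 97/50 ≈ 1.9400.
L − H = 1.9400 − 1.8964 = 0.044 bits.

0.044 bits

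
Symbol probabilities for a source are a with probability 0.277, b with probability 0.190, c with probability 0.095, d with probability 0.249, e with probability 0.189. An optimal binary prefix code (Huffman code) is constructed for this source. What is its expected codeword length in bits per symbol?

Repeatedly combine the two least-probable nodes; the expected code length is the sum of the merged weights.
merge 19/200 + 189/1000 → 71/250
merge 19/100 + 249/1000 → 439/1000
merge 277/1000 + 71/250 → 561/1000
merge 439/1000 + 561/1000 → 1
L = 71/250 + 439/1000 + 561/1000 + 1 = 571/250 = 2.284 bits/symbol.

2.284 bits/symbol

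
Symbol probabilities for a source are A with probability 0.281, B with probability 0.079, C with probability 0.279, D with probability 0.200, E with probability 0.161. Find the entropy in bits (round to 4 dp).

H = −Σ pᵢ log₂ pᵢ.
−0.281·log₂(0.281) = 0.5146
−0.079·log₂(0.079) = 0.2893
−0.279·log₂(0.279) = 0.5138
−0.200·log₂(0.200) = 0.4644
−0.161·log₂(0.161) = 0.4242
Sum ≈ 2.2063 → 2.2063 bits.

2.2063 bits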